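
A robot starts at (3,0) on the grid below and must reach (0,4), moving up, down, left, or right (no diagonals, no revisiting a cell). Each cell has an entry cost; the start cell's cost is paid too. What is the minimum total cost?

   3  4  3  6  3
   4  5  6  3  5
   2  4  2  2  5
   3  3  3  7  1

24

Cheapest: [3,0]→[2,0]→[2,1]→[2,2]→[2,3]→[1,3]→[1,4]→[0,4]
  3 + 2 + 4 + 2 + 2 + 3 + 5 + 3 = 24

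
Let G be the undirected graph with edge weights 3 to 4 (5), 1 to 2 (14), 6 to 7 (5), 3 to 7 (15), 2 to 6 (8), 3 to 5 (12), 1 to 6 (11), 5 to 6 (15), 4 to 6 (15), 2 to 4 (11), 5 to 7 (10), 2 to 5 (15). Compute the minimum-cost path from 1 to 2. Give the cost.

Some routes from 1 to 2:
1 → 6 → 7 → 5 → 2: 11 + 5 + 10 + 15 = 41
1 → 6 → 2: 11 + 8 = 19
1 → 2: 14
1 → 6 → 4 → 2: 11 + 15 + 11 = 37
1 → 6 → 5 → 2: 11 + 15 + 15 = 41
Shortest: 14.

14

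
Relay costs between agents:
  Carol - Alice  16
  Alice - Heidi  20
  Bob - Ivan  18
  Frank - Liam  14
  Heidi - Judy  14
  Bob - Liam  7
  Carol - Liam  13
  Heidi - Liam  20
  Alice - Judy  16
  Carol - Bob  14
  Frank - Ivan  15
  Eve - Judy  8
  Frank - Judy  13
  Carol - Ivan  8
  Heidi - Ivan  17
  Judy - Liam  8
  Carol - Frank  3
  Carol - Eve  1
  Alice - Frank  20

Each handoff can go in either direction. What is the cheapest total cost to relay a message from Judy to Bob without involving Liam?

23

Some routes from Judy to Bob avoiding Liam:
Judy -> Eve -> Carol -> Ivan -> Bob: 8 + 1 + 8 + 18 = 35
Judy -> Frank -> Carol -> Ivan -> Bob: 13 + 3 + 8 + 18 = 42
Judy -> Eve -> Carol -> Bob: 8 + 1 + 14 = 23
Judy -> Frank -> Carol -> Bob: 13 + 3 + 14 = 30
Judy -> Eve -> Carol -> Frank -> Ivan -> Bob: 8 + 1 + 3 + 15 + 18 = 45
The minimum is 23.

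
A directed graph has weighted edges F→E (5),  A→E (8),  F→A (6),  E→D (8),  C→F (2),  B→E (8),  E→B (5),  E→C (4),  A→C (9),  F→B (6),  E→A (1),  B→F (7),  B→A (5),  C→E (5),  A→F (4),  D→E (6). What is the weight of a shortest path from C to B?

8

Candidate routes:
C - F - E - B: 2 + 5 + 5 = 12
C - E - B: 5 + 5 = 10
C - F - B: 2 + 6 = 8
C - E - A - F - B: 5 + 1 + 4 + 6 = 16
C - F - A - E - B: 2 + 6 + 8 + 5 = 21
Shortest: 8.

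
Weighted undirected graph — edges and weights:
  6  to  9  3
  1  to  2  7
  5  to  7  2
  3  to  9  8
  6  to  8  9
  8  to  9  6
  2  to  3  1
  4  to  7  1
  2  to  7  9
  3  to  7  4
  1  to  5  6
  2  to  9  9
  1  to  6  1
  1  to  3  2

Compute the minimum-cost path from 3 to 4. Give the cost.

5

Comparing a few candidate routes:
3-2-7-4: 1 + 9 + 1 = 11
3-1-2-7-4: 2 + 7 + 9 + 1 = 19
3-1-5-7-4: 2 + 6 + 2 + 1 = 11
3-2-1-5-7-4: 1 + 7 + 6 + 2 + 1 = 17
3-7-4: 4 + 1 = 5
Shortest: 5.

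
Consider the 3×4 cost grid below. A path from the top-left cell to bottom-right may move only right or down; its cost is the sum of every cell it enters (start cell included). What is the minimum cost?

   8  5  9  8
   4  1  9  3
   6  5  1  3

22

Best path: [0,0] [1,0] [1,1] [2,1] [2,2] [2,3]
Cost: 8 + 4 + 1 + 5 + 1 + 3 = 22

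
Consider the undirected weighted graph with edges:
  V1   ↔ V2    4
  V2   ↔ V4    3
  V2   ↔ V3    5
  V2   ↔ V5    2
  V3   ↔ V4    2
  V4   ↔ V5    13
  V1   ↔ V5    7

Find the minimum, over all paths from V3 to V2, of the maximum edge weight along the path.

3

Paths from V3 to V2:
V3 → V4 → V5 → V2: max(2, 13, 2) = 13
V3 → V4 → V5 → V1 → V2: max(2, 13, 7, 4) = 13
V3 → V2: max(5) = 5
V3 → V4 → V2: max(2, 3) = 3
The minimum achievable maximum is 3.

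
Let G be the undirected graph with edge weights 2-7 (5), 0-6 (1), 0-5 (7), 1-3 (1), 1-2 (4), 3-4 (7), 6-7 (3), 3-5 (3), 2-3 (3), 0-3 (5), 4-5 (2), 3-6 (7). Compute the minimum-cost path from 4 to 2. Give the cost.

Some routes from 4 to 2:
4-5-0-6-7-2: 2 + 7 + 1 + 3 + 5 = 18
4-3-2: 7 + 3 = 10
4-3-1-2: 7 + 1 + 4 = 12
4-5-3-2: 2 + 3 + 3 = 8
4-5-0-3-2: 2 + 7 + 5 + 3 = 17
4-5-3-1-2: 2 + 3 + 1 + 4 = 10
The minimum is 8.

8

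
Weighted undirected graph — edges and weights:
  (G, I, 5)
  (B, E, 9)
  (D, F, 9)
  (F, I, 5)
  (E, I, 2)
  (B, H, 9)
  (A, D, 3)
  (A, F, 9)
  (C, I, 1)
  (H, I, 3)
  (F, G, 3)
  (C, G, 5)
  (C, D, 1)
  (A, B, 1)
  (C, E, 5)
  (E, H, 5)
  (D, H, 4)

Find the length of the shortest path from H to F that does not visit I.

Some routes from H to F avoiding I:
H - D - C - G - F: 4 + 1 + 5 + 3 = 13
H - D - F: 4 + 9 = 13
H - D - A - F: 4 + 3 + 9 = 16
Shortest: 13.

13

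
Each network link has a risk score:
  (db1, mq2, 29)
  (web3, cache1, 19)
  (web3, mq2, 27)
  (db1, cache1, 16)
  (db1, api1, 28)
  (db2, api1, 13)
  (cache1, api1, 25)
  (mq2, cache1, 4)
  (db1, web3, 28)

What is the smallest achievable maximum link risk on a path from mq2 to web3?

19

A few of the mq2→web3 routes:
mq2 -> cache1 -> web3: max(4, 19) = 19
mq2 -> web3: max(27) = 27
mq2 -> cache1 -> db1 -> web3: max(4, 16, 28) = 28
Smallest bottleneck: 19.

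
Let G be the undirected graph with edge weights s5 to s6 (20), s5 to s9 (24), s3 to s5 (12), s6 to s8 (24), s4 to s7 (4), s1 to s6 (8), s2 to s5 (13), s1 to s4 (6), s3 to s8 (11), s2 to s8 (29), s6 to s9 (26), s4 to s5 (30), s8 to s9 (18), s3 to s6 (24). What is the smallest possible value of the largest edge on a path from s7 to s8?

Comparing a few candidate routes:
s7→s4→s1→s6→s5→s3→s8: max(4, 6, 8, 20, 12, 11) = 20
s7→s4→s1→s6→s5→s9→s8: max(4, 6, 8, 20, 24, 18) = 24
s7→s4→s1→s6→s3→s8: max(4, 6, 8, 24, 11) = 24
s7→s4→s1→s6→s3→s5→s9→s8: max(4, 6, 8, 24, 12, 24, 18) = 24
s7→s4→s1→s6→s8: max(4, 6, 8, 24) = 24
The minimum achievable maximum is 20.

20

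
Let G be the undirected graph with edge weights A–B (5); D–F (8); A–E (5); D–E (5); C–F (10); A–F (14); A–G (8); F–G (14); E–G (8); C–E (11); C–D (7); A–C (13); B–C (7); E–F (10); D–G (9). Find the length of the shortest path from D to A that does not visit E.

17

Comparing a few candidate routes:
D → F → G → A: 8 + 14 + 8 = 30
D → C → A: 7 + 13 = 20
D → G → A: 9 + 8 = 17
D → C → B → A: 7 + 7 + 5 = 19
D → F → C → B → A: 8 + 10 + 7 + 5 = 30
D → F → A: 8 + 14 = 22
Shortest: 17.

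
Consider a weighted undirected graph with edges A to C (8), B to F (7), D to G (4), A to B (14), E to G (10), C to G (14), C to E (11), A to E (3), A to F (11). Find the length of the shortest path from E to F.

Some routes from E to F:
E -> C -> A -> F: 11 + 8 + 11 = 30
E -> A -> B -> F: 3 + 14 + 7 = 24
E -> G -> C -> A -> F: 10 + 14 + 8 + 11 = 43
E -> C -> A -> B -> F: 11 + 8 + 14 + 7 = 40
E -> A -> F: 3 + 11 = 14
Best route has total 14.

14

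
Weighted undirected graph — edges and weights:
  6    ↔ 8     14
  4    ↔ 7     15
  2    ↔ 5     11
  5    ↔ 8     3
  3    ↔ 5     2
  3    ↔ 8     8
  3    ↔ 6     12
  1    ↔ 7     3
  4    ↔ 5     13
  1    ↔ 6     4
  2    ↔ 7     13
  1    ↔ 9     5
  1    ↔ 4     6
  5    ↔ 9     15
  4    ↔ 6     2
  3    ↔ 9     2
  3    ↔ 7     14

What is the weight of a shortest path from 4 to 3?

A few of the 4→3 routes:
4→6→1→9→3: 2 + 4 + 5 + 2 = 13
4→6→3: 2 + 12 = 14
4→1→9→3: 6 + 5 + 2 = 13
Shortest: 13.

13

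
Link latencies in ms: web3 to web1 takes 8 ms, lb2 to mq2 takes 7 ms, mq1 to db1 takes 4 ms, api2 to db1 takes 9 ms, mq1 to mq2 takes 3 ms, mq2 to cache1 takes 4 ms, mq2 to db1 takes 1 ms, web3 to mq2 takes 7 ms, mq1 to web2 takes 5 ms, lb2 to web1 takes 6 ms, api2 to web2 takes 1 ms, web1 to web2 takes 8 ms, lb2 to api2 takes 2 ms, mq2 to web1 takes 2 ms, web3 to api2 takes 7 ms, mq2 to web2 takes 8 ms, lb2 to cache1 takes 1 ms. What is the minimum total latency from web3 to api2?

7

A few of the web3→api2 routes:
web3 -> mq2 -> lb2 -> api2: 7 + 7 + 2 = 16
web3 -> mq2 -> web2 -> api2: 7 + 8 + 1 = 16
web3 -> mq2 -> mq1 -> web2 -> api2: 7 + 3 + 5 + 1 = 16
web3 -> api2: 7
web3 -> mq2 -> cache1 -> lb2 -> api2: 7 + 4 + 1 + 2 = 14
The minimum is 7 ms.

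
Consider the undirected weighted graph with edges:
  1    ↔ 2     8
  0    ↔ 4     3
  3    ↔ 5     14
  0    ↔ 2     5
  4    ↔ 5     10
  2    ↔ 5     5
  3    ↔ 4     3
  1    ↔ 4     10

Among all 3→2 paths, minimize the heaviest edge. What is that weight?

Candidate routes:
3→4→5→2: max(3, 10, 5) = 10
3→5→4→1→2: max(14, 10, 10, 8) = 14
3→5→4→0→2: max(14, 10, 3, 5) = 14
3→4→0→2: max(3, 3, 5) = 5
3→5→2: max(14, 5) = 14
3→4→1→2: max(3, 10, 8) = 10
The minimum achievable maximum is 5.

5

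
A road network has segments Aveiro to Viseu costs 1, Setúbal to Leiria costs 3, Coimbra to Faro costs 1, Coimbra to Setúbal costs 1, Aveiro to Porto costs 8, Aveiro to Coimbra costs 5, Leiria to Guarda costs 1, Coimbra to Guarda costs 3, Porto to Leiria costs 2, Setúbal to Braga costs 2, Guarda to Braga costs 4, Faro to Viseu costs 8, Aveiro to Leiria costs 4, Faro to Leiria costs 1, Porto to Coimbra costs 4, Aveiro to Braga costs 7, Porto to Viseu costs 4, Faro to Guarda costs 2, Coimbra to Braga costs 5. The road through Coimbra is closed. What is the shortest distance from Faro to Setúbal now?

4

Checking several routes:
Faro - Guarda - Leiria - Setúbal: 2 + 1 + 3 = 6
Faro - Leiria - Setúbal: 1 + 3 = 4
Faro - Leiria - Guarda - Braga - Setúbal: 1 + 1 + 4 + 2 = 8
Best route has total 4.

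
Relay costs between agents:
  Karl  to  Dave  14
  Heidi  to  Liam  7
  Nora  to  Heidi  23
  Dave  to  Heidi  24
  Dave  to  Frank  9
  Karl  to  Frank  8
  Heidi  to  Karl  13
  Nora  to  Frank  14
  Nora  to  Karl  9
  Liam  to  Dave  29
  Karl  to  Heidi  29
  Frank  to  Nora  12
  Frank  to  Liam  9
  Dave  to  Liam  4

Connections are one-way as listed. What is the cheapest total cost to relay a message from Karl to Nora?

20

Paths from Karl to Nora:
Karl-Frank-Nora: 8 + 12 = 20
Karl-Dave-Frank-Nora: 14 + 9 + 12 = 35
Karl-Heidi-Liam-Dave-Frank-Nora: 29 + 7 + 29 + 9 + 12 = 86
The minimum is 20.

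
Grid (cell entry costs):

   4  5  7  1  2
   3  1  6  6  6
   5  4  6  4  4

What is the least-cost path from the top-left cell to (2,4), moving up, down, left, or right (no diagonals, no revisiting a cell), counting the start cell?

Best path: r0c0→r1c0→r1c1→r2c1→r2c2→r2c3→r2c4
Cost: 4 + 3 + 1 + 4 + 6 + 4 + 4 = 26

26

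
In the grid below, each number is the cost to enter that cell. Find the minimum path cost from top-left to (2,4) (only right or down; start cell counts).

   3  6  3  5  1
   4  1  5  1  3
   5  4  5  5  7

24

Cheapest: (0,0) -> (1,0) -> (1,1) -> (1,2) -> (1,3) -> (1,4) -> (2,4)
  3 + 4 + 1 + 5 + 1 + 3 + 7 = 24
For comparison, the top-then-right route costs 28.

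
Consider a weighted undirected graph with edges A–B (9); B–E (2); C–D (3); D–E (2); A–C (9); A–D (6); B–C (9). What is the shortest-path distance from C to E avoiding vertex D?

Routes from C to E avoiding D:
C -> B -> E: 9 + 2 = 11
C -> A -> B -> E: 9 + 9 + 2 = 20
The minimum is 11.

11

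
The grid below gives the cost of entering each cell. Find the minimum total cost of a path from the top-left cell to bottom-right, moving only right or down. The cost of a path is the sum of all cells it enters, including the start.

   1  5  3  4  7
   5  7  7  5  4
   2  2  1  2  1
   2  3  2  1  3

One optimal route is r0c0→r1c0→r2c0→r2c1→r2c2→r2c3→r2c4→r3c4.
Its cost is 1 + 5 + 2 + 2 + 1 + 2 + 1 + 3 = 17.
(Top row then right column would cost 28.)

17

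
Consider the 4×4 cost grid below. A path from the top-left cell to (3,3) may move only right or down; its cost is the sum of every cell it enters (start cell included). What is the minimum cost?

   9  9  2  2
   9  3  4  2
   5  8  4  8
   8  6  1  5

34

Path [0,0] [0,1] [0,2] [1,2] [2,2] [3,2] [3,3]: 9 + 9 + 2 + 4 + 4 + 1 + 5 = 34.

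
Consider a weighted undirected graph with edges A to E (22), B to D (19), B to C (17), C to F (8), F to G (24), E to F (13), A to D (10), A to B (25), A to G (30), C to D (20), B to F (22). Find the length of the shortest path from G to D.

Some routes from G to D:
G -> F -> C -> D: 24 + 8 + 20 = 52
G -> A -> D: 30 + 10 = 40
G -> F -> C -> B -> D: 24 + 8 + 17 + 19 = 68
G -> F -> B -> D: 24 + 22 + 19 = 65
The minimum is 40.

40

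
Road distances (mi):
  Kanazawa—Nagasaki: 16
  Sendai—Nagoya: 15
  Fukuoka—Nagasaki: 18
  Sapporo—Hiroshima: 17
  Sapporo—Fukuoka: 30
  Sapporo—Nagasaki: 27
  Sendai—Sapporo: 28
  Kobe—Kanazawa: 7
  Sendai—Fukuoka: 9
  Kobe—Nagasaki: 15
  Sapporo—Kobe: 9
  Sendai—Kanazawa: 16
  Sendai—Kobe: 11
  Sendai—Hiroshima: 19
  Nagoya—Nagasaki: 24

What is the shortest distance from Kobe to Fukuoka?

20

Checking several routes:
Kobe - Sendai - Fukuoka: 11 + 9 = 20
Kobe - Sapporo - Fukuoka: 9 + 30 = 39
Kobe - Nagasaki - Fukuoka: 15 + 18 = 33
Kobe - Kanazawa - Sendai - Fukuoka: 7 + 16 + 9 = 32
Best route has total 20 mi.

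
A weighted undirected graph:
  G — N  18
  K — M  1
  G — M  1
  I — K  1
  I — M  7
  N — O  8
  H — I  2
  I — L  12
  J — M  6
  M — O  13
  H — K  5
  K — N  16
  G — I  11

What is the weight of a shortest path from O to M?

13

Some routes from O to M:
O→N→K→M: 8 + 16 + 1 = 25
O→M: 13
O→N→G→M: 8 + 18 + 1 = 27
O→N→K→I→M: 8 + 16 + 1 + 7 = 32
Best route has total 13.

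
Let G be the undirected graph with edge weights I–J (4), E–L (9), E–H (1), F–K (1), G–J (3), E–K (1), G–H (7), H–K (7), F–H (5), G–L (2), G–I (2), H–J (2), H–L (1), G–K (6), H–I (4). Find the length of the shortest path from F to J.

5

Some routes from F to J:
F -> K -> E -> H -> J: 1 + 1 + 1 + 2 = 5
F -> K -> E -> H -> L -> G -> J: 1 + 1 + 1 + 1 + 2 + 3 = 9
F -> H -> J: 5 + 2 = 7
F -> K -> H -> J: 1 + 7 + 2 = 10
Best route has total 5.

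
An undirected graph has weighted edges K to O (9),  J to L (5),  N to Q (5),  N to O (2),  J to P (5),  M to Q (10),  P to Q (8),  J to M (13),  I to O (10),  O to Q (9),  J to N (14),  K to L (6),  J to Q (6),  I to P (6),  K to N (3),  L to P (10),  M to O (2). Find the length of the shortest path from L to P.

10

Checking several routes:
L -> P: 10
L -> K -> N -> Q -> J -> P: 6 + 3 + 5 + 6 + 5 = 25
L -> K -> N -> Q -> P: 6 + 3 + 5 + 8 = 22
L -> J -> P: 5 + 5 = 10
L -> J -> Q -> P: 5 + 6 + 8 = 19
Shortest: 10.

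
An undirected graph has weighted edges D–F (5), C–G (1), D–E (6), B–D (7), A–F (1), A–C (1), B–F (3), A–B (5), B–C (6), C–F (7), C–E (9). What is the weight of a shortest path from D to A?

Checking several routes:
D - F - C - A: 5 + 7 + 1 = 13
D - B - F - A: 7 + 3 + 1 = 11
D - F - B - A: 5 + 3 + 5 = 13
D - F - A: 5 + 1 = 6
D - B - A: 7 + 5 = 12
The minimum is 6.

6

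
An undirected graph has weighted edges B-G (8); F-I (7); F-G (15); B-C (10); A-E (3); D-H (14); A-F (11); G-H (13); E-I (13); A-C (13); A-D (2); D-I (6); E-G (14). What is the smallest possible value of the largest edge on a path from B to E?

13

Some routes from B to E:
B - C - A - D - I - E: max(10, 13, 2, 6, 13) = 13
B - C - A - F - I - E: max(10, 13, 11, 7, 13) = 13
B - C - A - E: max(10, 13, 3) = 13
The minimum achievable maximum is 13.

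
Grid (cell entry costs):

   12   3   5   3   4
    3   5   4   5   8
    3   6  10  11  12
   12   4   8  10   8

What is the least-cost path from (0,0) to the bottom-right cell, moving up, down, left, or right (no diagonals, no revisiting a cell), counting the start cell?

Take (0,0) (1,0) (2,0) (2,1) (3,1) (3,2) (3,3) (3,4) for a total of 12 + 3 + 3 + 6 + 4 + 8 + 10 + 8 = 54.

54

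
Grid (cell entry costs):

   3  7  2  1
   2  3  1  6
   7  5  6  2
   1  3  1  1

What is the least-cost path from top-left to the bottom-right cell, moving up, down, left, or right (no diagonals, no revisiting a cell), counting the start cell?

17

Path [0,0] → [1,0] → [1,1] → [1,2] → [2,2] → [3,2] → [3,3]: 3 + 2 + 3 + 1 + 6 + 1 + 1 = 17.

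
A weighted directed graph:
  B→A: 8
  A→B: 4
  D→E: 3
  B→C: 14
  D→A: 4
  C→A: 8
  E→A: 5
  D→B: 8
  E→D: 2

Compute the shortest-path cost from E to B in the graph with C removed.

9

Candidate routes:
E→A→B: 5 + 4 = 9
E→D→A→B: 2 + 4 + 4 = 10
E→D→B: 2 + 8 = 10
The minimum is 9.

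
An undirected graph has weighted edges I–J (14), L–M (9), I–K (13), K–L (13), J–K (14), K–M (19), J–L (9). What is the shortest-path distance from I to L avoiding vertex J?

26

Candidate routes:
I-K-L: 13 + 13 = 26
I-K-M-L: 13 + 19 + 9 = 41
The minimum is 26.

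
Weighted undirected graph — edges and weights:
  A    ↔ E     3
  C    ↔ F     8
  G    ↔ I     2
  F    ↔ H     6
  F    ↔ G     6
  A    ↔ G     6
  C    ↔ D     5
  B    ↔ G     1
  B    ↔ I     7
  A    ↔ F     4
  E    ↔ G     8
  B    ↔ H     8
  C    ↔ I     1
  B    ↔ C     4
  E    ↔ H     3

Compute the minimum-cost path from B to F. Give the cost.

7

Comparing a few candidate routes:
B -> G -> F: 1 + 6 = 7
B -> C -> I -> G -> F: 4 + 1 + 2 + 6 = 13
B -> G -> A -> F: 1 + 6 + 4 = 11
B -> G -> I -> C -> F: 1 + 2 + 1 + 8 = 12
B -> H -> F: 8 + 6 = 14
B -> C -> F: 4 + 8 = 12
The minimum is 7.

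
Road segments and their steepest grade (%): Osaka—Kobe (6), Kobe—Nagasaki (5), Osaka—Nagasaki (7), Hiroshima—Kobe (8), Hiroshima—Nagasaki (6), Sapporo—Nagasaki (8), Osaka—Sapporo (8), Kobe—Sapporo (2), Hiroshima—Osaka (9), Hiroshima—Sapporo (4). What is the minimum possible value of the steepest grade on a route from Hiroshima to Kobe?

4

A few of the Hiroshima→Kobe routes:
Hiroshima -> Sapporo -> Kobe: max(4, 2) = 4
Hiroshima -> Nagasaki -> Osaka -> Kobe: max(6, 7, 6) = 7
Hiroshima -> Nagasaki -> Kobe: max(6, 5) = 6
Hiroshima -> Nagasaki -> Sapporo -> Osaka -> Kobe: max(6, 8, 8, 6) = 8
Hiroshima -> Nagasaki -> Osaka -> Sapporo -> Kobe: max(6, 7, 8, 2) = 8
Hiroshima -> Nagasaki -> Sapporo -> Kobe: max(6, 8, 2) = 8
Smallest bottleneck: 4%.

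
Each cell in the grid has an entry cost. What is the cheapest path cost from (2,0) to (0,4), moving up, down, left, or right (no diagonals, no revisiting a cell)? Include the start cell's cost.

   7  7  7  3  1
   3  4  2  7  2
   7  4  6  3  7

One optimal route is [2,0] → [1,0] → [1,1] → [1,2] → [1,3] → [1,4] → [0,4].
Its cost is 7 + 3 + 4 + 2 + 7 + 2 + 1 = 26.

26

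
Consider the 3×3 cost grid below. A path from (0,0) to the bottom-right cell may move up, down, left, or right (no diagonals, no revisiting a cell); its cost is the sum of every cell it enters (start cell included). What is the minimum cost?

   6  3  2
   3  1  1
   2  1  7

Path [0,0] -> [0,1] -> [1,1] -> [1,2] -> [2,2]: 6 + 3 + 1 + 1 + 7 = 18.

18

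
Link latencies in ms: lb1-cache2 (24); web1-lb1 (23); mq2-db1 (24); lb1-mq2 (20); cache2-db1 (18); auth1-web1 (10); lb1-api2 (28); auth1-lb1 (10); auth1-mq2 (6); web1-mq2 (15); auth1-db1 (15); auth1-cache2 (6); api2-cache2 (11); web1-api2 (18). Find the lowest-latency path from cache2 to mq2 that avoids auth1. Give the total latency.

42

Some routes from cache2 to mq2 avoiding auth1:
cache2 - api2 - lb1 - mq2: 11 + 28 + 20 = 59
cache2 - lb1 - mq2: 24 + 20 = 44
cache2 - db1 - mq2: 18 + 24 = 42
cache2 - api2 - web1 - mq2: 11 + 18 + 15 = 44
Best route has total 42 ms.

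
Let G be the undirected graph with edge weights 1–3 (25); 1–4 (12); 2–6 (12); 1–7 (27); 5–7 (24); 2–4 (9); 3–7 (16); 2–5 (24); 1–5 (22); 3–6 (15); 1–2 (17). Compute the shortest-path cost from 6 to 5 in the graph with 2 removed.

55

A few of the 6→5 routes:
6 -> 3 -> 1 -> 5: 15 + 25 + 22 = 62
6 -> 3 -> 7 -> 1 -> 5: 15 + 16 + 27 + 22 = 80
6 -> 3 -> 7 -> 5: 15 + 16 + 24 = 55
Best route has total 55.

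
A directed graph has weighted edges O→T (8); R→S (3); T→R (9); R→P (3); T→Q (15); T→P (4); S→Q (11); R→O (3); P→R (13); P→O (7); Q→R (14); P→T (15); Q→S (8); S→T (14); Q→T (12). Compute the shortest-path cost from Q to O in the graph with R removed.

23

Candidate routes:
Q-S-T-P-O: 8 + 14 + 4 + 7 = 33
Q-T-P-O: 12 + 4 + 7 = 23
Shortest: 23.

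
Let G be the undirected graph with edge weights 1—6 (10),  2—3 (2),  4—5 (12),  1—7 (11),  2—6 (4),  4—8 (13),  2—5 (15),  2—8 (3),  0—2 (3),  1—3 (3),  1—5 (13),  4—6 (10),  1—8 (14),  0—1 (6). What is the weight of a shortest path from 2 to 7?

16

Checking several routes:
2 -> 0 -> 1 -> 7: 3 + 6 + 11 = 20
2 -> 3 -> 1 -> 7: 2 + 3 + 11 = 16
2 -> 6 -> 1 -> 7: 4 + 10 + 11 = 25
Best route has total 16.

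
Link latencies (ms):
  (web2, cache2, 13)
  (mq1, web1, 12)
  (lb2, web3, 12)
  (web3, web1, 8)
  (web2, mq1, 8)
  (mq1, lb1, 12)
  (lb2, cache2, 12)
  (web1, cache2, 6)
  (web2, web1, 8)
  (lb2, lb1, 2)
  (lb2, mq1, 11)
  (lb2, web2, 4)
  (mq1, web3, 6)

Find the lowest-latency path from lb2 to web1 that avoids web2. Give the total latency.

Comparing a few candidate routes:
lb2 - mq1 - web1: 11 + 12 = 23
lb2 - lb1 - mq1 - web3 - web1: 2 + 12 + 6 + 8 = 28
lb2 - lb1 - mq1 - web1: 2 + 12 + 12 = 26
lb2 - mq1 - web3 - web1: 11 + 6 + 8 = 25
lb2 - web3 - web1: 12 + 8 = 20
lb2 - cache2 - web1: 12 + 6 = 18
Shortest: 18 ms.

18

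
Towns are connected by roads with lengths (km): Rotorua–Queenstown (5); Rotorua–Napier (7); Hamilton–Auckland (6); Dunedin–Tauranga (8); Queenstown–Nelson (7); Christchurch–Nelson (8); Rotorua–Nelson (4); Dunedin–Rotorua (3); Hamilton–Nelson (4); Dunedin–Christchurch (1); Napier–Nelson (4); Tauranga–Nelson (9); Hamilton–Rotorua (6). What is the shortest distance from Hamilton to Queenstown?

11

A few of the Hamilton→Queenstown routes:
Hamilton→Nelson→Queenstown: 4 + 7 = 11
Hamilton→Nelson→Rotorua→Queenstown: 4 + 4 + 5 = 13
Hamilton→Rotorua→Queenstown: 6 + 5 = 11
Hamilton→Rotorua→Nelson→Queenstown: 6 + 4 + 7 = 17
Hamilton→Nelson→Napier→Rotorua→Queenstown: 4 + 4 + 7 + 5 = 20
Best route has total 11 km.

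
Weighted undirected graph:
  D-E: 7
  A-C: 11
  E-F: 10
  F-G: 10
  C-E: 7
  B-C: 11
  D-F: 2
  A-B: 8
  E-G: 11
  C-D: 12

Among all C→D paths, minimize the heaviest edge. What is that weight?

7

Paths from C to D:
C-E-D: max(7, 7) = 7
C-E-F-D: max(7, 10, 2) = 10
C-E-G-F-D: max(7, 11, 10, 2) = 11
C-D: max(12) = 12
Best route has worst link 7.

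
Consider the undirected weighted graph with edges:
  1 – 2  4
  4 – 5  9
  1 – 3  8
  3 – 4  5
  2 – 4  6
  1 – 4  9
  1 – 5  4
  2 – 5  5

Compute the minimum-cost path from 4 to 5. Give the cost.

A few of the 4→5 routes:
4 - 2 - 1 - 5: 6 + 4 + 4 = 14
4 - 3 - 1 - 5: 5 + 8 + 4 = 17
4 - 1 - 5: 9 + 4 = 13
4 - 5: 9
4 - 2 - 5: 6 + 5 = 11
The minimum is 9.

9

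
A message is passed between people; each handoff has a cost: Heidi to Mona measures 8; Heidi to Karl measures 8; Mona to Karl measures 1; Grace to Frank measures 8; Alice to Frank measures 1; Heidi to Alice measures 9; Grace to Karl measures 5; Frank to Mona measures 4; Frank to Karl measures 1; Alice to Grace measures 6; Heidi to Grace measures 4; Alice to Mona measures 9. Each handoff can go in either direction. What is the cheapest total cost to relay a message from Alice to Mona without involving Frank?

9

Some routes from Alice to Mona avoiding Frank:
Alice -> Mona: 9
Alice -> Heidi -> Grace -> Karl -> Mona: 9 + 4 + 5 + 1 = 19
Alice -> Heidi -> Mona: 9 + 8 = 17
Alice -> Grace -> Karl -> Mona: 6 + 5 + 1 = 12
Alice -> Grace -> Heidi -> Mona: 6 + 4 + 8 = 18
Alice -> Heidi -> Karl -> Mona: 9 + 8 + 1 = 18
Shortest: 9.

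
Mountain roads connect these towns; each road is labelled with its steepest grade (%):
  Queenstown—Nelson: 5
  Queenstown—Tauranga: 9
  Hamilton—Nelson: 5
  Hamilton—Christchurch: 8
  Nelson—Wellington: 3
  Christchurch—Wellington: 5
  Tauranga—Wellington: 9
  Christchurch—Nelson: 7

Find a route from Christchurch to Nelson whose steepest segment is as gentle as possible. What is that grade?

5

A few of the Christchurch→Nelson routes:
Christchurch -> Wellington -> Nelson: max(5, 3) = 5
Christchurch -> Hamilton -> Nelson: max(8, 5) = 8
Christchurch -> Nelson: max(7) = 7
Smallest bottleneck: 5%.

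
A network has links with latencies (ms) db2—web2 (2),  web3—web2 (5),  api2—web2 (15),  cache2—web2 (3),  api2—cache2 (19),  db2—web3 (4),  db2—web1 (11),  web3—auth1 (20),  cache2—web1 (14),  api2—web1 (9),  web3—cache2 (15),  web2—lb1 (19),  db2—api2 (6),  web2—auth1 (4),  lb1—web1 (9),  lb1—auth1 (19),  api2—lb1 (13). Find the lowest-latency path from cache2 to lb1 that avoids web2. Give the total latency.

23

Checking several routes:
cache2 → web1 → lb1: 14 + 9 = 23
cache2 → web1 → api2 → lb1: 14 + 9 + 13 = 36
cache2 → api2 → lb1: 19 + 13 = 32
cache2 → api2 → web1 → lb1: 19 + 9 + 9 = 37
Best route has total 23 ms.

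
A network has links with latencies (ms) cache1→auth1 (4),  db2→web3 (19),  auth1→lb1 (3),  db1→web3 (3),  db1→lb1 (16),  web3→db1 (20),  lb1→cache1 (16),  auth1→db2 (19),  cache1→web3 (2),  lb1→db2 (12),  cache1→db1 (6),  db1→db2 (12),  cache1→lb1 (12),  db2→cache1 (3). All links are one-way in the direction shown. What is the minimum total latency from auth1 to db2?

Paths from auth1 to db2:
auth1 → lb1 → cache1 → web3 → db1 → db2: 3 + 16 + 2 + 20 + 12 = 53
auth1 → lb1 → db2: 3 + 12 = 15
auth1 → lb1 → cache1 → db1 → db2: 3 + 16 + 6 + 12 = 37
auth1 → db2: 19
Shortest: 15 ms.

15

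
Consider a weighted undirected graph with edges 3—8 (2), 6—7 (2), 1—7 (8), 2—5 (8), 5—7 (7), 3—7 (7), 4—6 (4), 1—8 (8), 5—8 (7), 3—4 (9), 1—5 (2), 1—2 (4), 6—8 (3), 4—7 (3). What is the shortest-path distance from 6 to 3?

Checking several routes:
6-7-3: 2 + 7 = 9
6-7-4-3: 2 + 3 + 9 = 14
6-7-5-8-3: 2 + 7 + 7 + 2 = 18
6-4-3: 4 + 9 = 13
6-4-7-3: 4 + 3 + 7 = 14
6-8-3: 3 + 2 = 5
Best route has total 5.

5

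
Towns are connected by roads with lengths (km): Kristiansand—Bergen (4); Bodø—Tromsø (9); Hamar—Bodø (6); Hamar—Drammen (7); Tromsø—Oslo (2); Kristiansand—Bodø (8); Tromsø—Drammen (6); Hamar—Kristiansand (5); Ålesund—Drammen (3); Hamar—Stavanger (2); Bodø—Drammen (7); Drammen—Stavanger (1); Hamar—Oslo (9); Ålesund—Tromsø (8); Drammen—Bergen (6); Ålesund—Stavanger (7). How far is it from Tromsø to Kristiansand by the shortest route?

Some routes from Tromsø to Kristiansand:
Tromsø→Oslo→Hamar→Kristiansand: 2 + 9 + 5 = 16
Tromsø→Drammen→Bergen→Kristiansand: 6 + 6 + 4 = 16
Tromsø→Drammen→Stavanger→Hamar→Kristiansand: 6 + 1 + 2 + 5 = 14
The minimum is 14 km.

14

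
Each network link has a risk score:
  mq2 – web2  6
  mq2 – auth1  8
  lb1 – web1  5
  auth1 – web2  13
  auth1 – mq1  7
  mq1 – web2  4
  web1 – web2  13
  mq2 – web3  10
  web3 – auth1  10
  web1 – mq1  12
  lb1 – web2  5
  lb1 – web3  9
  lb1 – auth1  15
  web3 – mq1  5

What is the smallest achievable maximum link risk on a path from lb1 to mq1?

5

A few of the lb1→mq1 routes:
lb1 - web2 - mq2 - auth1 - mq1: max(5, 6, 8, 7) = 8
lb1 - web3 - mq2 - web2 - mq1: max(9, 10, 6, 4) = 10
lb1 - web3 - auth1 - mq2 - web2 - mq1: max(9, 10, 8, 6, 4) = 10
lb1 - web3 - mq1: max(9, 5) = 9
lb1 - web2 - mq1: max(5, 4) = 5
lb1 - web3 - auth1 - mq1: max(9, 10, 7) = 10
Best route has worst link 5.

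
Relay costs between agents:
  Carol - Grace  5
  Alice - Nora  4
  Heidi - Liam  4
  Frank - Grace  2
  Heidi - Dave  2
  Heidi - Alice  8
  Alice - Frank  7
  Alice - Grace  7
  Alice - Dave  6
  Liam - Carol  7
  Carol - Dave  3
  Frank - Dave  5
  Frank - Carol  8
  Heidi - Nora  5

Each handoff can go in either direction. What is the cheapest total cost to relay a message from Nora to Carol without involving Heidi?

13

A few of the Nora→Carol routes:
Nora -> Alice -> Grace -> Carol: 4 + 7 + 5 = 16
Nora -> Alice -> Frank -> Grace -> Carol: 4 + 7 + 2 + 5 = 18
Nora -> Alice -> Frank -> Dave -> Carol: 4 + 7 + 5 + 3 = 19
Nora -> Alice -> Grace -> Frank -> Carol: 4 + 7 + 2 + 8 = 21
Nora -> Alice -> Frank -> Carol: 4 + 7 + 8 = 19
Nora -> Alice -> Dave -> Carol: 4 + 6 + 3 = 13
Shortest: 13.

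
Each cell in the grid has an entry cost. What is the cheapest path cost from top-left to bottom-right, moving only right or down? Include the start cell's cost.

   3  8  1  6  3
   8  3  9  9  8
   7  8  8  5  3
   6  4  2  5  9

41

Take (0,0) → (0,1) → (0,2) → (0,3) → (0,4) → (1,4) → (2,4) → (3,4) for a total of 3 + 8 + 1 + 6 + 3 + 8 + 3 + 9 = 41.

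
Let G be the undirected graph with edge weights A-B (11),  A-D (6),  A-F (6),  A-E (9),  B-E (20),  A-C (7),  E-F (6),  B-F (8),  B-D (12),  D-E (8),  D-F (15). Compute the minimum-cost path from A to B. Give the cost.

11

Checking several routes:
A → D → B: 6 + 12 = 18
A → B: 11
A → E → F → B: 9 + 6 + 8 = 23
A → F → B: 6 + 8 = 14
A → D → E → F → B: 6 + 8 + 6 + 8 = 28
Best route has total 11.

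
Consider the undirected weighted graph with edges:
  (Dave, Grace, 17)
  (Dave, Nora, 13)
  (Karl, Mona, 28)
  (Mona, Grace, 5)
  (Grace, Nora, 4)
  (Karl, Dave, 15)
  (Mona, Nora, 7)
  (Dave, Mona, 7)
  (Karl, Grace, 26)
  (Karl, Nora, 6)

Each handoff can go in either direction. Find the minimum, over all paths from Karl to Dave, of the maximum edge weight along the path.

Comparing a few candidate routes:
Karl - Nora - Grace - Mona - Dave: max(6, 4, 5, 7) = 7
Karl - Nora - Dave: max(6, 13) = 13
Karl - Nora - Mona - Dave: max(6, 7, 7) = 7
Karl - Dave: max(15) = 15
Karl - Nora - Mona - Grace - Dave: max(6, 7, 5, 17) = 17
Best route has worst link 7.

7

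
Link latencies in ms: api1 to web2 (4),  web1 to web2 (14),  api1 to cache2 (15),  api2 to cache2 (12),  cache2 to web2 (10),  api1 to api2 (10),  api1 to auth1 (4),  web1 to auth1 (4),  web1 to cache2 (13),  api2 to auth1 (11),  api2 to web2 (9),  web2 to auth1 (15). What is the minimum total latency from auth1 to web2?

8

A few of the auth1→web2 routes:
auth1 → api2 → web2: 11 + 9 = 20
auth1 → web2: 15
auth1 → api1 → web2: 4 + 4 = 8
auth1 → web1 → web2: 4 + 14 = 18
Best route has total 8 ms.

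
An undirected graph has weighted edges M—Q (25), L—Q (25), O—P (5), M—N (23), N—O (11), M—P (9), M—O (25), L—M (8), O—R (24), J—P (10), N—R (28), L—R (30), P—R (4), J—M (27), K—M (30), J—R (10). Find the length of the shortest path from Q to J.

44

Checking several routes:
Q→M→P→J: 25 + 9 + 10 = 44
Q→L→M→P→R→J: 25 + 8 + 9 + 4 + 10 = 56
Q→L→M→J: 25 + 8 + 27 = 60
Q→M→P→R→J: 25 + 9 + 4 + 10 = 48
Q→M→J: 25 + 27 = 52
Q→L→M→P→J: 25 + 8 + 9 + 10 = 52
Shortest: 44.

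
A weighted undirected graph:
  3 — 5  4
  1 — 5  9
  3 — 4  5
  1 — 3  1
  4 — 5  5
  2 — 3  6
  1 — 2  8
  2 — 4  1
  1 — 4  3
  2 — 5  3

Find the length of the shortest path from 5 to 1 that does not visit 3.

7

Comparing a few candidate routes:
5-4-1: 5 + 3 = 8
5-2-1: 3 + 8 = 11
5-2-4-1: 3 + 1 + 3 = 7
5-1: 9
Shortest: 7.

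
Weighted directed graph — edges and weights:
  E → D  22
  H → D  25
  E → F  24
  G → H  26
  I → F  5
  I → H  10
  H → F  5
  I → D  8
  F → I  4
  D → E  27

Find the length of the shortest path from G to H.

26

Candidate routes:
G-H: 26
Best route has total 26.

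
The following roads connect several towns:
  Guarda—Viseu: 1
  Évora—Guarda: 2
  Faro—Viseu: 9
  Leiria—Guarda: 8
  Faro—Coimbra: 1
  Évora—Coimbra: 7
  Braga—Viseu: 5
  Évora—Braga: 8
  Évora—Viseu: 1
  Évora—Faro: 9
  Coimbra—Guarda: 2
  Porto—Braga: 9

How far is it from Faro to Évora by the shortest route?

5

A few of the Faro→Évora routes:
Faro → Coimbra → Guarda → Viseu → Évora: 1 + 2 + 1 + 1 = 5
Faro → Coimbra → Évora: 1 + 7 = 8
Faro → Évora: 9
Faro → Viseu → Évora: 9 + 1 = 10
Faro → Coimbra → Guarda → Évora: 1 + 2 + 2 = 5
Faro → Viseu → Guarda → Évora: 9 + 1 + 2 = 12
Shortest: 5.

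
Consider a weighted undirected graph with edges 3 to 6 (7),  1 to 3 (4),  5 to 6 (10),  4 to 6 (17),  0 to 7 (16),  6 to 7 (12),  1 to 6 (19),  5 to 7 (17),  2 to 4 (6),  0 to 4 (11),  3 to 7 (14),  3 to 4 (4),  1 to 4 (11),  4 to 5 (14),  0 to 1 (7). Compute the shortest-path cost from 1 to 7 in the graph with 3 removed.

Checking several routes:
1 - 4 - 0 - 7: 11 + 11 + 16 = 38
1 - 6 - 7: 19 + 12 = 31
1 - 4 - 6 - 7: 11 + 17 + 12 = 40
1 - 4 - 5 - 7: 11 + 14 + 17 = 42
1 - 0 - 7: 7 + 16 = 23
Best route has total 23.

23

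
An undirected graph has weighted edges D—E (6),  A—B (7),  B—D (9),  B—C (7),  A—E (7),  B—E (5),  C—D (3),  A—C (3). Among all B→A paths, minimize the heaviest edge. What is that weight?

A few of the B→A routes:
B→C→A: max(7, 3) = 7
B→E→A: max(5, 7) = 7
B→C→D→E→A: max(7, 3, 6, 7) = 7
B→A: max(7) = 7
B→E→D→C→A: max(5, 6, 3, 3) = 6
Best route has worst link 6.

6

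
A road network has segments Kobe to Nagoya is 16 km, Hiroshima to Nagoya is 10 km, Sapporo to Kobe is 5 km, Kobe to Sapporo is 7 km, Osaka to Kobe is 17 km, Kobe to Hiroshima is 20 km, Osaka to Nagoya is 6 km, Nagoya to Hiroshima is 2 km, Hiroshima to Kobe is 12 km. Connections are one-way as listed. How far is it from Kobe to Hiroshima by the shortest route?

18

Candidate routes:
Kobe→Hiroshima: 20
Kobe→Nagoya→Hiroshima: 16 + 2 = 18
Best route has total 18 km.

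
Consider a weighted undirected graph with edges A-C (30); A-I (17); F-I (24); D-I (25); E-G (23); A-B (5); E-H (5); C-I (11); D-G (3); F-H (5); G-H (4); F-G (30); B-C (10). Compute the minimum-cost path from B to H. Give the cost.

Checking several routes:
B - A - C - I - F - H: 5 + 30 + 11 + 24 + 5 = 75
B - C - I - F - H: 10 + 11 + 24 + 5 = 50
B - A - I - D - G - H: 5 + 17 + 25 + 3 + 4 = 54
B - A - I - F - H: 5 + 17 + 24 + 5 = 51
B - C - I - D - G - H: 10 + 11 + 25 + 3 + 4 = 53
Shortest: 50.

50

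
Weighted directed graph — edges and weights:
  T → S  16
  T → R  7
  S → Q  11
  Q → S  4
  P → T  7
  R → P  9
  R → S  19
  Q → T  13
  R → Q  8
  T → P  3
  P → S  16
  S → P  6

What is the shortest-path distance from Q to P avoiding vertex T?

10

Paths from Q to P avoiding T:
Q→S→P: 4 + 6 = 10
The minimum is 10.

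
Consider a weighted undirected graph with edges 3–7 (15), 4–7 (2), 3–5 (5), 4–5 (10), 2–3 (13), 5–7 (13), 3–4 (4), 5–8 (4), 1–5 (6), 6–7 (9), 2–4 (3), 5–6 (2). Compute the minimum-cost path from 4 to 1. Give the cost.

Checking several routes:
4 - 3 - 5 - 1: 4 + 5 + 6 = 15
4 - 5 - 1: 10 + 6 = 16
4 - 7 - 5 - 1: 2 + 13 + 6 = 21
4 - 2 - 3 - 5 - 1: 3 + 13 + 5 + 6 = 27
4 - 7 - 6 - 5 - 1: 2 + 9 + 2 + 6 = 19
Best route has total 15.

15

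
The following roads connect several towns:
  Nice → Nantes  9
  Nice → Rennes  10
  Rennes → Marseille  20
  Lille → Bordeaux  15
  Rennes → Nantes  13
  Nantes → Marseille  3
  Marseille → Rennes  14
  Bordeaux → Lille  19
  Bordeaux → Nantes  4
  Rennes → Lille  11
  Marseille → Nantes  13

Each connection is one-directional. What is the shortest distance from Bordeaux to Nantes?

4

Routes from Bordeaux to Nantes:
Bordeaux -> Nantes: 4
Shortest: 4.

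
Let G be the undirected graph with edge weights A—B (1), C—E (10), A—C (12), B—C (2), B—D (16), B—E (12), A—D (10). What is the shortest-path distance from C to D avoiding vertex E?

Routes from C to D avoiding E:
C-A-B-D: 12 + 1 + 16 = 29
C-B-A-D: 2 + 1 + 10 = 13
C-A-D: 12 + 10 = 22
C-B-D: 2 + 16 = 18
The minimum is 13.

13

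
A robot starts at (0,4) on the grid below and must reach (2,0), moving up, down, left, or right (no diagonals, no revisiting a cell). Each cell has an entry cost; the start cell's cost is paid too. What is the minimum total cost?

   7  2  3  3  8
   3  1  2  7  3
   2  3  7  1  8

Best path: r0c4→r0c3→r0c2→r0c1→r1c1→r1c0→r2c0
Cost: 8 + 3 + 3 + 2 + 1 + 3 + 2 = 22

22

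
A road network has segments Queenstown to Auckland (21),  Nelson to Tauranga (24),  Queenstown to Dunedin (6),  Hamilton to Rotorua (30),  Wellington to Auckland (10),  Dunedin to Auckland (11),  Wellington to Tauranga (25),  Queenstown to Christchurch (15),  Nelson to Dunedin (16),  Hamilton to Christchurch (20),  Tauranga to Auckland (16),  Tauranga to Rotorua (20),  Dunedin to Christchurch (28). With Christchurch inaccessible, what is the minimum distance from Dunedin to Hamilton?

Paths from Dunedin to Hamilton avoiding Christchurch:
Dunedin -> Nelson -> Tauranga -> Rotorua -> Hamilton: 16 + 24 + 20 + 30 = 90
Dunedin -> Auckland -> Wellington -> Tauranga -> Rotorua -> Hamilton: 11 + 10 + 25 + 20 + 30 = 96
Dunedin -> Auckland -> Tauranga -> Rotorua -> Hamilton: 11 + 16 + 20 + 30 = 77
Dunedin -> Queenstown -> Auckland -> Tauranga -> Rotorua -> Hamilton: 6 + 21 + 16 + 20 + 30 = 93
Dunedin -> Queenstown -> Auckland -> Wellington -> Tauranga -> Rotorua -> Hamilton: 6 + 21 + 10 + 25 + 20 + 30 = 112
Shortest: 77.

77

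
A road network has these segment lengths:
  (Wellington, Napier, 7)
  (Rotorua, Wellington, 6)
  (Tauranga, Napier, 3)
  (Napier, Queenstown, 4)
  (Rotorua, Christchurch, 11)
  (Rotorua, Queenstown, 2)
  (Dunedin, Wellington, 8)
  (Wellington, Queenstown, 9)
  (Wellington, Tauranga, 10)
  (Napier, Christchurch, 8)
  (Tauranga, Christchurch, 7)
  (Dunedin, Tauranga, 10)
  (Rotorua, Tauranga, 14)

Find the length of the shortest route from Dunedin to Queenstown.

Some routes from Dunedin to Queenstown:
Dunedin -> Wellington -> Rotorua -> Queenstown: 8 + 6 + 2 = 16
Dunedin -> Wellington -> Queenstown: 8 + 9 = 17
Dunedin -> Tauranga -> Napier -> Queenstown: 10 + 3 + 4 = 17
The minimum is 16.

16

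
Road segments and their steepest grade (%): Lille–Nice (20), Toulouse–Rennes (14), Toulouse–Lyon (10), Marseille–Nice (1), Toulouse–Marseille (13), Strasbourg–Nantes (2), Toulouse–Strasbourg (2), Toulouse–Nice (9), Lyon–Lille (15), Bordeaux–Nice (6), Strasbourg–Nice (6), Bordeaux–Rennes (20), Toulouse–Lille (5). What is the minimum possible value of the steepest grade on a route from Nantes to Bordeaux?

6

Comparing a few candidate routes:
Nantes - Strasbourg - Toulouse - Marseille - Nice - Bordeaux: max(2, 2, 13, 1, 6) = 13
Nantes - Strasbourg - Toulouse - Nice - Bordeaux: max(2, 2, 9, 6) = 9
Nantes - Strasbourg - Nice - Bordeaux: max(2, 6, 6) = 6
Smallest bottleneck: 6%.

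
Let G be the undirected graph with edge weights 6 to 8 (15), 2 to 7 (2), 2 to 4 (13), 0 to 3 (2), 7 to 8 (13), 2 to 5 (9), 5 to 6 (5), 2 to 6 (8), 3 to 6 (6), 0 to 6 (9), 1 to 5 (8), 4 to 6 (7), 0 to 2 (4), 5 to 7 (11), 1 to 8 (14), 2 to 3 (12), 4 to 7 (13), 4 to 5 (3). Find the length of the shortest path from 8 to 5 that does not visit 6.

Some routes from 8 to 5 avoiding 6:
8 - 1 - 5: 14 + 8 = 22
8 - 7 - 5: 13 + 11 = 24
8 - 7 - 2 - 5: 13 + 2 + 9 = 24
8 - 7 - 4 - 5: 13 + 13 + 3 = 29
The minimum is 22.

22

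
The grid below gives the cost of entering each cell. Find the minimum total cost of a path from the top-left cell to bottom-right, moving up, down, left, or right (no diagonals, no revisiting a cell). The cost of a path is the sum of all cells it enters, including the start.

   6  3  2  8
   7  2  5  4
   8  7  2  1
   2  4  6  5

One optimal route is (0,0) (0,1) (0,2) (1,2) (2,2) (2,3) (3,3).
Its cost is 6 + 3 + 2 + 5 + 2 + 1 + 5 = 24.

24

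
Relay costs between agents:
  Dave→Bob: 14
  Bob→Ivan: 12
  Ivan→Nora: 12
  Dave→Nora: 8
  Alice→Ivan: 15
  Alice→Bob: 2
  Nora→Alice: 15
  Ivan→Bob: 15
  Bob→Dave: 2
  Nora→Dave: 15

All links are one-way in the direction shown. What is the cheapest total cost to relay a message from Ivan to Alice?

27

Routes from Ivan to Alice:
Ivan-Bob-Dave-Nora-Alice: 15 + 2 + 8 + 15 = 40
Ivan-Nora-Alice: 12 + 15 = 27
Best route has total 27.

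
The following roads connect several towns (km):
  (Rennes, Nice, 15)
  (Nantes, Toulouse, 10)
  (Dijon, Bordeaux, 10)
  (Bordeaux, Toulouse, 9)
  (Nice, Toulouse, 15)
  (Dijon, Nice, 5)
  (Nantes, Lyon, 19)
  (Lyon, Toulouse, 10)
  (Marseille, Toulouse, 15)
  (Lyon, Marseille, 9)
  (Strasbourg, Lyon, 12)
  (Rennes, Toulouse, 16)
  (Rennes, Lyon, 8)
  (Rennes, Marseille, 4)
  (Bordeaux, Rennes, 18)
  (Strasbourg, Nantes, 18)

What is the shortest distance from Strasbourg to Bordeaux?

Checking several routes:
Strasbourg - Lyon - Toulouse - Bordeaux: 12 + 10 + 9 = 31
Strasbourg - Lyon - Rennes - Toulouse - Bordeaux: 12 + 8 + 16 + 9 = 45
Strasbourg - Lyon - Marseille - Toulouse - Bordeaux: 12 + 9 + 15 + 9 = 45
Strasbourg - Lyon - Rennes - Bordeaux: 12 + 8 + 18 = 38
Strasbourg - Nantes - Toulouse - Bordeaux: 18 + 10 + 9 = 37
Strasbourg - Lyon - Marseille - Rennes - Bordeaux: 12 + 9 + 4 + 18 = 43
Best route has total 31 km.

31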